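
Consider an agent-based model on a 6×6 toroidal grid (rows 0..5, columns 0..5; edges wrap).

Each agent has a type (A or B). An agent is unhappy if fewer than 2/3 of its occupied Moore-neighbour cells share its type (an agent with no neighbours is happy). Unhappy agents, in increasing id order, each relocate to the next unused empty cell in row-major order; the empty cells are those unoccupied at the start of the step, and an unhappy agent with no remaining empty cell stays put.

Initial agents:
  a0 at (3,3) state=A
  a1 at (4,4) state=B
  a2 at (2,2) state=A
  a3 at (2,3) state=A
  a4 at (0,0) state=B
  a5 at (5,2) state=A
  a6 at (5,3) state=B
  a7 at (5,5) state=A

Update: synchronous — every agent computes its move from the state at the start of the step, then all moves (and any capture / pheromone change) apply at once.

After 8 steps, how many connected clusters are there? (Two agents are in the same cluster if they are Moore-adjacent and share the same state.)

t=1: a0@(3,3):A a1@(0,1):B a2@(2,2):A a3@(2,3):A a4@(0,2):B a5@(0,3):A a6@(0,4):B a7@(0,5):A
t=2: a0@(3,3):A a1@(0,1):B a2@(2,2):A a3@(2,3):A a4@(0,0):B a5@(1,0):A a6@(1,1):B a7@(1,2):A
t=3: a0@(3,3):A a1@(0,2):B a2@(2,2):A a3@(2,3):A a4@(0,0):B a5@(0,3):A a6@(0,4):B a7@(0,5):A
t=4: a0@(3,3):A a1@(0,1):B a2@(2,2):A a3@(2,3):A a4@(1,0):B a5@(1,1):A a6@(1,2):B a7@(1,3):A
t=5: a0@(3,3):A a1@(0,1):B a2@(2,2):A a3@(2,3):A a4@(0,0):B a5@(0,2):A a6@(0,3):B a7@(1,3):A
t=6: a0@(3,3):A a1@(0,4):B a2@(2,2):A a3@(2,3):A a4@(0,0):B a5@(0,5):A a6@(1,0):B a7@(1,3):A
t=7: a0@(3,3):A a1@(0,1):B a2@(2,2):A a3@(2,3):A a4@(0,2):B a5@(0,3):A a6@(1,1):B a7@(1,3):A
t=8: a0@(3,3):A a1@(0,1):B a2@(2,2):A a3@(2,3):A a4@(0,0):B a5@(0,4):A a6@(1,1):B a7@(1,3):A

2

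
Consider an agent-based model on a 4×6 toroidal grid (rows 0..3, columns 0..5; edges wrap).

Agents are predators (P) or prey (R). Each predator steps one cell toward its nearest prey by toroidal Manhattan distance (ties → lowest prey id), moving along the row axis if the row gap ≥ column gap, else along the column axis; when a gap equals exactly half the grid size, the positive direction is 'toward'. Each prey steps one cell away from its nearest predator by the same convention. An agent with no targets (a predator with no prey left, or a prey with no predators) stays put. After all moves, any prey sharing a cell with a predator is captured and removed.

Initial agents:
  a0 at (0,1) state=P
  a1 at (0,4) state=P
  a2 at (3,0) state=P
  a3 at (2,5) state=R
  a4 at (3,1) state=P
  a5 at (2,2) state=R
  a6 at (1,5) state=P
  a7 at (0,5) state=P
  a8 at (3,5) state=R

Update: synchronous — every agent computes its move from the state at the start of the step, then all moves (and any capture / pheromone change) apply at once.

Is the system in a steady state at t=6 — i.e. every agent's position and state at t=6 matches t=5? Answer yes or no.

t=1: a0@(1,1):P a1@(3,4):P a2@(3,5):P a4@(2,1):P a5@(1,2):R a6@(2,5):P a7@(3,5):P
t=2: a0@(1,2):P a1@(0,4):P a2@(3,0):P a4@(1,1):P a5@(1,3):R a6@(2,0):P a7@(3,0):P
t=3: a0@(1,3):P a1@(1,4):P a2@(3,1):P a4@(1,2):P a6@(2,1):P a7@(3,1):P
t=4: (unchanged — steady state)

yes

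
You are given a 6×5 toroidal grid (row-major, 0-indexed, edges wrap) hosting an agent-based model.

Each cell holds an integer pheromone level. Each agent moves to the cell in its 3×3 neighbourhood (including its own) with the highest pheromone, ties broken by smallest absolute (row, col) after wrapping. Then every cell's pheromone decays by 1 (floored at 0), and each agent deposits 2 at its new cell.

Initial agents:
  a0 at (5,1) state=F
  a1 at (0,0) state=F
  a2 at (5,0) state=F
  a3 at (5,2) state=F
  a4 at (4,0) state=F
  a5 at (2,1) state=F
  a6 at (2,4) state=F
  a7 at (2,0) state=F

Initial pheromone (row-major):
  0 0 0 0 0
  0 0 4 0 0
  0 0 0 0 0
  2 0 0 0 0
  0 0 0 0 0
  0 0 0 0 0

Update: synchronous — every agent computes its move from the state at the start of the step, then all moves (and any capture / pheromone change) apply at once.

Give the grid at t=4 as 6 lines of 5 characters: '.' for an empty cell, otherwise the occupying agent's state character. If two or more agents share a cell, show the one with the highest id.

t=1: a0@(0,0) a1@(0,0) a2@(0,0) a3@(0,1) a4@(3,0) a5@(1,2) a6@(3,0) a7@(3,0) | pheromone: 6 2 0 0 0 / 0 0 5 0 0 / 0 0 0 0 0 / 7 0 0 0 0 / 0 0 0 0 0 / 0 0 0 0 0
t=2: a0@(0,0) a1@(0,0) a2@(0,0) a3@(0,0) a4@(3,0) a5@(1,2) a6@(3,0) a7@(3,0) | pheromone: 13 1 0 0 0 / 0 0 6 0 0 / 0 0 0 0 0 / 12 0 0 0 0 / 0 0 0 0 0 / 0 0 0 0 0
t=3: a0@(0,0) a1@(0,0) a2@(0,0) a3@(0,0) a4@(3,0) a5@(1,2) a6@(3,0) a7@(3,0) | pheromone: 20 0 0 0 0 / 0 0 7 0 0 / 0 0 0 0 0 / 17 0 0 0 0 / 0 0 0 0 0 / 0 0 0 0 0
t=4: a0@(0,0) a1@(0,0) a2@(0,0) a3@(0,0) a4@(3,0) a5@(1,2) a6@(3,0) a7@(3,0) | pheromone: 27 0 0 0 0 / 0 0 8 0 0 / 0 0 0 0 0 / 22 0 0 0 0 / 0 0 0 0 0 / 0 0 0 0 0

F....
..F..
.....
F....
.....
.....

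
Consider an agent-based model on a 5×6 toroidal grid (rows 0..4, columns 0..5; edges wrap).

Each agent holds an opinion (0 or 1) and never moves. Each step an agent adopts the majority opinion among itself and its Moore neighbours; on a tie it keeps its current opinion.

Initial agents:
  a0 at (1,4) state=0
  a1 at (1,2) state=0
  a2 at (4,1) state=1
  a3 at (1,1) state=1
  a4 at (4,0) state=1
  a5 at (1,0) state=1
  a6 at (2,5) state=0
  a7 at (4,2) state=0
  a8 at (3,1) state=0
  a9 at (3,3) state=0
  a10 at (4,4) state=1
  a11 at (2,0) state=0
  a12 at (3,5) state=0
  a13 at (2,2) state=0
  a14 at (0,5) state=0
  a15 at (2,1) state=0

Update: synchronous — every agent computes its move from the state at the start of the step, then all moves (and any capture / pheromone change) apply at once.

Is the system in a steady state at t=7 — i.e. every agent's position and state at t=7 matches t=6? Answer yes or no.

yes

t=1: a0@(1,4):0 a1@(1,2):0 a2@(4,1):1 a3@(1,1):0 a4@(4,0):0 a5@(1,0):0 a6@(2,5):0 a7@(4,2):0 a8@(3,1):0 a9@(3,3):0 a10@(4,4):0 a11@(2,0):0 a12@(3,5):0 a13@(2,2):0 a14@(0,5):1 a15@(2,1):0
t=2: a0@(1,4):0 a1@(1,2):0 a2@(4,1):0 a3@(1,1):0 a4@(4,0):0 a5@(1,0):0 a6@(2,5):0 a7@(4,2):0 a8@(3,1):0 a9@(3,3):0 a10@(4,4):0 a11@(2,0):0 a12@(3,5):0 a13@(2,2):0 a14@(0,5):0 a15@(2,1):0
t=3: (unchanged — steady state)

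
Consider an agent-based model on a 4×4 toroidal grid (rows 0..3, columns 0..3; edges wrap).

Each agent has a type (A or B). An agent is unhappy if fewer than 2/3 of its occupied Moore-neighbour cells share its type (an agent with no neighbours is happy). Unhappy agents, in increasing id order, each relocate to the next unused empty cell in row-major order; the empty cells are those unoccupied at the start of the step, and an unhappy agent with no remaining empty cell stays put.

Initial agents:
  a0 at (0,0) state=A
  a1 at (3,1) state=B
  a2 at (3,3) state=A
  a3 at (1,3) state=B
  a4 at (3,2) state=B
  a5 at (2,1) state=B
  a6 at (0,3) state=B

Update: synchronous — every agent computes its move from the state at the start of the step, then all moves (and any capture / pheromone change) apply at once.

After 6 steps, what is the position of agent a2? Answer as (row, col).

(1, 2)

t=1: a0@(0,1):A a1@(3,1):B a2@(0,2):A a3@(1,0):B a4@(3,2):B a5@(2,1):B a6@(1,1):B
t=2: a0@(0,0):A a1@(0,3):B a2@(1,2):A a3@(1,0):B a4@(1,3):B a5@(2,1):B a6@(2,0):B
t=3: a0@(0,1):A a1@(0,2):B a2@(1,1):A a3@(1,0):B a4@(2,2):B a5@(2,1):B a6@(2,0):B
t=4: a0@(0,0):A a1@(0,3):B a2@(1,2):A a3@(1,3):B a4@(2,3):B a5@(2,1):B a6@(2,0):B
t=5: a0@(0,1):A a1@(0,2):B a2@(1,0):A a3@(1,1):B a4@(2,3):B a5@(2,2):B a6@(2,0):B
t=6: a0@(0,0):A a1@(0,3):B a2@(1,2):A a3@(1,3):B a4@(2,3):B a5@(2,2):B a6@(2,0):B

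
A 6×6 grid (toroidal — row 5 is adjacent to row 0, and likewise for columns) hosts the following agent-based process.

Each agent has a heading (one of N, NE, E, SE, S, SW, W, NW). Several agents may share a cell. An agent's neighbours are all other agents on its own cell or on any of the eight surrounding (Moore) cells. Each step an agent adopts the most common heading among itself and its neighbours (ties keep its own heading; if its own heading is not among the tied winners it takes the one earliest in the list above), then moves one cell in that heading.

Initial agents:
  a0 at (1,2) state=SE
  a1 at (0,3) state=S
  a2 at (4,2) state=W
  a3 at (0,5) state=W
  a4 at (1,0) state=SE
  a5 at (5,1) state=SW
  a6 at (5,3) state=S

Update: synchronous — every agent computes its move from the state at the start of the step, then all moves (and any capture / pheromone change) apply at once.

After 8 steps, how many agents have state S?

t=1: a0@(2,3):SE a1@(1,3):S a2@(4,1):W a3@(0,4):W a4@(2,1):SE a5@(0,0):SW a6@(0,3):S
t=2: a0@(3,4):SE a1@(2,3):S a2@(4,0):W a3@(1,4):S a4@(3,2):SE a5@(1,5):SW a6@(1,3):S
t=3: a0@(4,5):SE a1@(3,3):S a2@(4,5):W a3@(2,4):S a4@(4,3):SE a5@(2,4):SW a6@(2,3):S
t=4: a0@(5,0):SE a1@(4,3):S a2@(4,4):W a3@(3,4):S a4@(5,4):SE a5@(3,4):S a6@(3,3):S
t=5: a0@(0,1):SE a1@(5,3):S a2@(5,4):S a3@(4,4):S a4@(0,5):SE a5@(4,4):S a6@(4,3):S
t=6: a0@(1,2):SE a1@(0,3):S a2@(0,4):S a3@(5,4):S a4@(1,0):SE a5@(5,4):S a6@(5,3):S
t=7: a0@(2,3):SE a1@(1,3):S a2@(1,4):S a3@(0,4):S a4@(2,1):SE a5@(0,4):S a6@(0,3):S
t=8: a0@(3,3):S a1@(2,3):S a2@(2,4):S a3@(1,4):S a4@(3,2):SE a5@(1,4):S a6@(1,3):S

6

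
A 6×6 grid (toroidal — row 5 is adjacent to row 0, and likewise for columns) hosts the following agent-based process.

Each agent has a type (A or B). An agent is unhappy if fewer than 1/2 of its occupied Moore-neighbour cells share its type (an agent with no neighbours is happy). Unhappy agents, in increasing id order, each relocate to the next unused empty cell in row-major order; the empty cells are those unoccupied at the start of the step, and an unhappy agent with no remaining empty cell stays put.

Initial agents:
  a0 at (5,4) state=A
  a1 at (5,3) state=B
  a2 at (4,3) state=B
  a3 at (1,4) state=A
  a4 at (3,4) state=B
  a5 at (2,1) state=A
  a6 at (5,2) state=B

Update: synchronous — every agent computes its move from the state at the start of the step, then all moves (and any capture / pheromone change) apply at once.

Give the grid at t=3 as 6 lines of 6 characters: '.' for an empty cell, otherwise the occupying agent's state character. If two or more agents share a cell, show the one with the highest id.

t=1: a0@(0,0):A a1@(5,3):B a2@(4,3):B a3@(1,4):A a4@(3,4):B a5@(2,1):A a6@(5,2):B
t=2: (unchanged — steady state)

A.....
....A.
.A....
....B.
...B..
..BB..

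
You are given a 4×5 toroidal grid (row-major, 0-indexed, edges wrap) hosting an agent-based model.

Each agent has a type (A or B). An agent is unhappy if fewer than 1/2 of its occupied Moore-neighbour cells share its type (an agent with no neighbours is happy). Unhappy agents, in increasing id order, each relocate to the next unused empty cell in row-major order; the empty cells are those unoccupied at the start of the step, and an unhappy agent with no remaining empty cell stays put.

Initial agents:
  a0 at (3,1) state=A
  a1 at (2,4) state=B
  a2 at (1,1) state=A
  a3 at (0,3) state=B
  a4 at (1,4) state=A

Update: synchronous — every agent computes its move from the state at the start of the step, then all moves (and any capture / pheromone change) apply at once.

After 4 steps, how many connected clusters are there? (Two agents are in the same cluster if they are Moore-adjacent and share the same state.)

2

t=1: a0@(3,1):A a1@(0,0):B a2@(1,1):A a3@(0,1):B a4@(0,2):A
t=2: a0@(0,3):A a1@(0,4):B a2@(1,0):A a3@(1,2):B a4@(0,2):A
t=3: a0@(0,0):A a1@(0,1):B a2@(1,1):A a3@(1,3):B a4@(0,2):A
t=4: a0@(0,0):A a1@(0,3):B a2@(1,1):A a3@(0,4):B a4@(1,0):A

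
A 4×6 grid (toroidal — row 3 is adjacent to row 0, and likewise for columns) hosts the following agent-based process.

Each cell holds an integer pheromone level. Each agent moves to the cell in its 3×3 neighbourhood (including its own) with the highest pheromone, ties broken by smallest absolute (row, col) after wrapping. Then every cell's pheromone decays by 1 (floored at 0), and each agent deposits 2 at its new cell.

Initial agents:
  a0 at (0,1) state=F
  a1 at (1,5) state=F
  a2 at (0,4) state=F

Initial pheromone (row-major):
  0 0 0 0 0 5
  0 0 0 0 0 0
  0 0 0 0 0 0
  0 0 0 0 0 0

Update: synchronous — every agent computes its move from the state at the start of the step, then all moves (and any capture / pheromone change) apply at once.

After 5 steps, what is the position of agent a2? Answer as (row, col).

(0, 5)

t=1: a0@(0,0) a1@(0,5) a2@(0,5) | pheromone: 2 0 0 0 0 8 / 0 0 0 0 0 0 / 0 0 0 0 0 0 / 0 0 0 0 0 0
t=2: a0@(0,5) a1@(0,5) a2@(0,5) | pheromone: 1 0 0 0 0 13 / 0 0 0 0 0 0 / 0 0 0 0 0 0 / 0 0 0 0 0 0
t=3: a0@(0,5) a1@(0,5) a2@(0,5) | pheromone: 0 0 0 0 0 18 / 0 0 0 0 0 0 / 0 0 0 0 0 0 / 0 0 0 0 0 0
t=4: a0@(0,5) a1@(0,5) a2@(0,5) | pheromone: 0 0 0 0 0 23 / 0 0 0 0 0 0 / 0 0 0 0 0 0 / 0 0 0 0 0 0
t=5: a0@(0,5) a1@(0,5) a2@(0,5) | pheromone: 0 0 0 0 0 28 / 0 0 0 0 0 0 / 0 0 0 0 0 0 / 0 0 0 0 0 0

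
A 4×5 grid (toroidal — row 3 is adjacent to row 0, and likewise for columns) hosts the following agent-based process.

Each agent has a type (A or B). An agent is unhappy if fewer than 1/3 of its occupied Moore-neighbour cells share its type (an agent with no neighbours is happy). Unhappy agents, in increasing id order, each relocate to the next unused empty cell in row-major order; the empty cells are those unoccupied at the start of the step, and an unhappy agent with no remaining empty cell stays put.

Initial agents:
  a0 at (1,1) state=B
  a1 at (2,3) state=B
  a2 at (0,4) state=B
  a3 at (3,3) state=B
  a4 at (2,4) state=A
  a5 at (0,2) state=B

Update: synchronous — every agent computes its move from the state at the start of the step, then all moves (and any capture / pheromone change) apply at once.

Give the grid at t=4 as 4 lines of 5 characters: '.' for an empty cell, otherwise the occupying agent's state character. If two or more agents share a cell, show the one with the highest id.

.AB.B
.B...
...B.
...B.

t=1: a0@(1,1):B a1@(2,3):B a2@(0,4):B a3@(3,3):B a4@(0,0):A a5@(0,2):B
t=2: a0@(1,1):B a1@(2,3):B a2@(0,4):B a3@(3,3):B a4@(0,1):A a5@(0,2):B
t=3: a0@(1,1):B a1@(2,3):B a2@(0,4):B a3@(3,3):B a4@(0,0):A a5@(0,2):B
t=4: a0@(1,1):B a1@(2,3):B a2@(0,4):B a3@(3,3):B a4@(0,1):A a5@(0,2):B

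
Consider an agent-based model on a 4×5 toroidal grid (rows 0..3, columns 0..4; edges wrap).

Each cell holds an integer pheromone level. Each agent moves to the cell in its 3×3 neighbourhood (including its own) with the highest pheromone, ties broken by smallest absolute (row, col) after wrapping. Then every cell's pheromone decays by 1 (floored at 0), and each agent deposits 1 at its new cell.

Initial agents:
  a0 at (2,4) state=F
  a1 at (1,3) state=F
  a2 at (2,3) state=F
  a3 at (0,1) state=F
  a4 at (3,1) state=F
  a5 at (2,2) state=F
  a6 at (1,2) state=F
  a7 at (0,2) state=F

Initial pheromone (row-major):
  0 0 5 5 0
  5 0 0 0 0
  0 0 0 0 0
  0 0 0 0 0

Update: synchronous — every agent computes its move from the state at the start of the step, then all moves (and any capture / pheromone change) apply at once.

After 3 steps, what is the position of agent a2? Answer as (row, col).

t=1: a0@(1,0) a1@(0,2) a2@(1,2) a3@(0,2) a4@(0,2) a5@(1,1) a6@(0,2) a7@(0,2) | pheromone: 0 0 9 4 0 / 5 1 1 0 0 / 0 0 0 0 0 / 0 0 0 0 0
t=2: a0@(1,0) a1@(0,2) a2@(0,2) a3@(0,2) a4@(0,2) a5@(0,2) a6@(0,2) a7@(0,2) | pheromone: 0 0 15 3 0 / 5 0 0 0 0 / 0 0 0 0 0 / 0 0 0 0 0
t=3: a0@(1,0) a1@(0,2) a2@(0,2) a3@(0,2) a4@(0,2) a5@(0,2) a6@(0,2) a7@(0,2) | pheromone: 0 0 21 2 0 / 5 0 0 0 0 / 0 0 0 0 0 / 0 0 0 0 0

(0, 2)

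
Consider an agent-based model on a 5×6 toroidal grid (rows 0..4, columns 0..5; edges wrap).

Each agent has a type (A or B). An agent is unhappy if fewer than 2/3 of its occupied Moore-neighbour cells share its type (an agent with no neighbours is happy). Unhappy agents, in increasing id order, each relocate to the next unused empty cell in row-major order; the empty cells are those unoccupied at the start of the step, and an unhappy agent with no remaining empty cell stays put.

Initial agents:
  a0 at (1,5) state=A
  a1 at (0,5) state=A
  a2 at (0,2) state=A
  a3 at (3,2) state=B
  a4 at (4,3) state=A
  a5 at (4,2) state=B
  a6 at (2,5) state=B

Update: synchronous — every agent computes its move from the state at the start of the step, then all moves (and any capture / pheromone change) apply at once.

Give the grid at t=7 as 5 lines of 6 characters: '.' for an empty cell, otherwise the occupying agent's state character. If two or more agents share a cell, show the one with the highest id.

.A.AA.
B...AB
B.....
......
......

t=1: a0@(0,0):A a1@(0,5):A a2@(0,1):A a3@(0,3):B a4@(0,4):A a5@(1,0):B a6@(1,1):B
t=2: a0@(0,2):A a1@(0,5):A a2@(1,2):A a3@(1,3):B a4@(1,4):A a5@(1,5):B a6@(2,0):B
t=3: a0@(0,0):A a1@(0,1):A a2@(0,3):A a3@(0,4):B a4@(1,0):A a5@(1,1):B a6@(2,0):B
t=4: a0@(0,0):A a1@(0,1):A a2@(0,2):A a3@(0,5):B a4@(1,2):A a5@(1,3):B a6@(1,4):B
t=5: a0@(0,3):A a1@(0,1):A a2@(0,2):A a3@(0,4):B a4@(1,2):A a5@(1,0):B a6@(1,4):B
t=6: a0@(0,0):A a1@(0,1):A a2@(0,2):A a3@(0,5):B a4@(1,2):A a5@(1,1):B a6@(1,3):B
t=7: a0@(0,3):A a1@(0,1):A a2@(0,4):A a3@(1,0):B a4@(1,4):A a5@(1,5):B a6@(2,0):B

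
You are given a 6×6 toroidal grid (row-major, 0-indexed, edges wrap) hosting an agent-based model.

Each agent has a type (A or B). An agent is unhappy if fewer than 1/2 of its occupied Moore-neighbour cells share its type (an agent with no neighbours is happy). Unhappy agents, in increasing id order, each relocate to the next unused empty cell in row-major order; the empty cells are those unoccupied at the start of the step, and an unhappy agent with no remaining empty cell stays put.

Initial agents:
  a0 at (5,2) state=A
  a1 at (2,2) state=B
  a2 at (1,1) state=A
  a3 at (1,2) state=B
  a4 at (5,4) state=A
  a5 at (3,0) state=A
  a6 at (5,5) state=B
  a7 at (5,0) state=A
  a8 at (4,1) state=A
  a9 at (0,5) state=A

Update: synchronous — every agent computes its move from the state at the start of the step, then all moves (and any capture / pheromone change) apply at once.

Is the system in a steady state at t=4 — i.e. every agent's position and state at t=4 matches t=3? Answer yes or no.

yes

t=1: a0@(5,2):A a1@(2,2):B a2@(0,0):A a3@(1,2):B a4@(5,4):A a5@(3,0):A a6@(0,1):B a7@(5,0):A a8@(4,1):A a9@(0,5):A
t=2: a0@(5,2):A a1@(2,2):B a2@(0,0):A a3@(1,2):B a4@(5,4):A a5@(3,0):A a6@(0,2):B a7@(5,0):A a8@(4,1):A a9@(0,5):A
t=3: (unchanged — steady state)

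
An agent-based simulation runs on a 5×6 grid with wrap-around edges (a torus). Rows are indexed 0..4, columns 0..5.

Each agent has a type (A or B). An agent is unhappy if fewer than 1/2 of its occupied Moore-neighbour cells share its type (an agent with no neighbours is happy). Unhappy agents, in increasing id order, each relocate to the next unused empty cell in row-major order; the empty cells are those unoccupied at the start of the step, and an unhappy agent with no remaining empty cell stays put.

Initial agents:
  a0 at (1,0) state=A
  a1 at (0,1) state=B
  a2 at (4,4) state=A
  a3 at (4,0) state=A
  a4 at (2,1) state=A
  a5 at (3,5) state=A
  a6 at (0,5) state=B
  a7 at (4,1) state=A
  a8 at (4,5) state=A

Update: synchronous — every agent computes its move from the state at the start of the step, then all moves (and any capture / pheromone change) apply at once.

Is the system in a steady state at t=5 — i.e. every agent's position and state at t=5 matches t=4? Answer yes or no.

yes

t=1: a0@(0,0):A a1@(0,2):B a2@(4,4):A a3@(4,0):A a4@(2,1):A a5@(3,5):A a6@(0,3):B a7@(4,1):A a8@(4,5):A
t=2: (unchanged — steady state)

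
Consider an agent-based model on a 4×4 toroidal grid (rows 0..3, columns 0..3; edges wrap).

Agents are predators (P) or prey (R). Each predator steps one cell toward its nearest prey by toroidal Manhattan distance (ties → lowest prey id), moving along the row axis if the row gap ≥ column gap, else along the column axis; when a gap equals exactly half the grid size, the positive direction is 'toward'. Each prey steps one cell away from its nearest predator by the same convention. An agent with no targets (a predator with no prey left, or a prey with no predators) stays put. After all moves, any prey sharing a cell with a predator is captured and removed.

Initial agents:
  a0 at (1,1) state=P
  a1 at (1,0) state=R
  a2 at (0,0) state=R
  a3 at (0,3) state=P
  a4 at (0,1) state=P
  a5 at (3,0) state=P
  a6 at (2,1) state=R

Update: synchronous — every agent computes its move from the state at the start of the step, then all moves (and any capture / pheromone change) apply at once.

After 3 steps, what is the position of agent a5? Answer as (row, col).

t=1: a0@(1,0):P a1@(1,3):R a2@(0,1):R a3@(0,0):P a4@(0,0):P a5@(0,0):P a6@(3,1):R
t=2: a0@(1,3):P a1@(1,2):R a2@(0,2):R a3@(0,1):P a4@(0,1):P a5@(0,1):P a6@(2,1):R
t=3: a0@(1,2):P a1@(1,1):R a2@(0,3):R a3@(0,2):P a4@(0,2):P a5@(0,2):P a6@(1,1):R

(0, 2)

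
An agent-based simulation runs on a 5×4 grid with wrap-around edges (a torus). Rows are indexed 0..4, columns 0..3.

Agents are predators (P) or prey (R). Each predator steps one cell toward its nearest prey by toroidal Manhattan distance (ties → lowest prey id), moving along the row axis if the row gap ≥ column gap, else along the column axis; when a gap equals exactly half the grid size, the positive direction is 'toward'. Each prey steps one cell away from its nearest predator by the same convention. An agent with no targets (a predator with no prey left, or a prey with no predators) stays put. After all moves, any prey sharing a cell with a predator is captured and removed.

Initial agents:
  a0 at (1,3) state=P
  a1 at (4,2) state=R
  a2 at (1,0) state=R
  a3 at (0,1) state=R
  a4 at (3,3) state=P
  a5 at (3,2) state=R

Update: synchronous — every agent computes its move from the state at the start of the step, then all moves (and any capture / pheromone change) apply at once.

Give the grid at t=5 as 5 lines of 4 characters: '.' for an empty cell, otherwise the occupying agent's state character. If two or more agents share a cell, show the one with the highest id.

....
PR..
....
.RP.
....

t=1: a0@(1,0):P a1@(0,2):R a2@(1,1):R a3@(0,0):R a4@(3,2):P a5@(3,1):R
t=2: a0@(1,1):P a1@(1,2):R a2@(1,2):R a3@(4,0):R a4@(3,1):P a5@(3,0):R
t=3: a0@(1,2):P a1@(1,3):R a2@(1,3):R a3@(0,0):R a4@(3,0):P a5@(3,3):R
t=4: a0@(1,3):P a1@(1,0):R a2@(1,0):R a3@(1,0):R a4@(3,3):P a5@(3,2):R
t=5: a0@(1,0):P a1@(1,1):R a2@(1,1):R a3@(1,1):R a4@(3,2):P a5@(3,1):R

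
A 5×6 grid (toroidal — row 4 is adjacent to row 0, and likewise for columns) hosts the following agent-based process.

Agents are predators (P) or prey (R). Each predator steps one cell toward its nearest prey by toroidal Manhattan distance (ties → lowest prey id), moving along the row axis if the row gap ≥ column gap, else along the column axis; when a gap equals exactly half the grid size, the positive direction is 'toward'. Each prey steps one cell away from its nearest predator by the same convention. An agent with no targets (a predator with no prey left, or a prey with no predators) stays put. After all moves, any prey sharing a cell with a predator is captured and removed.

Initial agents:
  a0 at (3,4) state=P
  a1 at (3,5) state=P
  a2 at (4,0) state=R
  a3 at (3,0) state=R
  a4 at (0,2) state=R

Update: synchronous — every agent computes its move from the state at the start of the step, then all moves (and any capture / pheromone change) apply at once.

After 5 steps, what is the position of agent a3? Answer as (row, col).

(3, 5)

t=1: a0@(3,5):P a1@(3,0):P a2@(0,0):R a3@(3,1):R a4@(1,2):R
t=2: a0@(3,0):P a1@(3,1):P a2@(1,0):R a3@(3,2):R a4@(0,2):R
t=3: a0@(2,0):P a1@(3,2):P a2@(0,0):R a3@(3,3):R a4@(1,2):R
t=4: a0@(1,0):P a1@(3,3):P a2@(4,0):R a3@(3,4):R a4@(0,2):R
t=5: a0@(0,0):P a1@(3,4):P a2@(3,0):R a3@(3,5):R a4@(0,3):R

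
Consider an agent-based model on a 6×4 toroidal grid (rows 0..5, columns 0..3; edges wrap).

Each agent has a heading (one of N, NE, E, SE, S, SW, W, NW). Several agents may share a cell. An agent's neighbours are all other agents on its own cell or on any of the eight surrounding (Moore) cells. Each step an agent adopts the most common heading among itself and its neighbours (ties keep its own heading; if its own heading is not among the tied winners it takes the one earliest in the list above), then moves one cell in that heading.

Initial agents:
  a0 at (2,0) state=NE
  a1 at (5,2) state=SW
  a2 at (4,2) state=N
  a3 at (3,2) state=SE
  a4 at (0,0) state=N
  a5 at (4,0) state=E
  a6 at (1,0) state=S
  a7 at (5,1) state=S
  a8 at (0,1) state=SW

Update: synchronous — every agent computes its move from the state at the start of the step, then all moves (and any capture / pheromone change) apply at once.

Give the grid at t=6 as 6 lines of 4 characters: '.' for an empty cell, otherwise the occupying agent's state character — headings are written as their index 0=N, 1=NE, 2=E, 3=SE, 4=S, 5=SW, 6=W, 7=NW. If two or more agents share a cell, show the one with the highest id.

t=1: a0@(1,1):NE a1@(0,1):SW a2@(3,2):N a3@(4,3):SE a4@(1,0):S a5@(4,1):E a6@(2,0):S a7@(4,1):N a8@(1,0):SW
t=2: a0@(2,1):S a1@(1,0):SW a2@(2,2):N a3@(5,0):SE a4@(2,0):S a5@(3,1):N a6@(3,0):S a7@(3,1):N a8@(2,3):SW
t=3: a0@(3,1):S a1@(2,3):SW a2@(1,2):N a3@(0,1):SE a4@(3,0):S a5@(2,1):N a6@(4,0):S a7@(2,1):N a8@(3,2):SW
t=4: a0@(4,1):S a1@(3,2):SW a2@(0,2):N a3@(1,2):SE a4@(4,0):S a5@(1,1):N a6@(5,0):S a7@(1,1):N a8@(4,1):SW
t=5: a0@(5,1):S a1@(4,1):SW a2@(5,2):N a3@(0,2):N a4@(5,0):S a5@(0,1):N a6@(0,0):S a7@(0,1):N a8@(5,1):S
t=6: a0@(0,1):S a1@(5,1):S a2@(4,2):N a3@(5,2):N a4@(0,0):S a5@(5,1):N a6@(1,0):S a7@(5,1):N a8@(0,1):S

44..
4...
....
....
..0.
.00.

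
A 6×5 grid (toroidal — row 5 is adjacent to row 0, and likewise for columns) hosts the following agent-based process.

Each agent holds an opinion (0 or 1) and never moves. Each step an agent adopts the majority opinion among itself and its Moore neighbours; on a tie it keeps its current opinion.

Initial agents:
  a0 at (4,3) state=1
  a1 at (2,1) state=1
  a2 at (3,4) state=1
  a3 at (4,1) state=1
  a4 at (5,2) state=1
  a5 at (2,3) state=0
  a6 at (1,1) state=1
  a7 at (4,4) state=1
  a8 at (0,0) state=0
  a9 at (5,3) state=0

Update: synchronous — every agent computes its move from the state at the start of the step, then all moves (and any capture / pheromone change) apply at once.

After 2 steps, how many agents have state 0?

t=1: a0@(4,3):1 a1@(2,1):1 a2@(3,4):1 a3@(4,1):1 a4@(5,2):1 a5@(2,3):0 a6@(1,1):1 a7@(4,4):1 a8@(0,0):0 a9@(5,3):1
t=2: (unchanged — steady state)

2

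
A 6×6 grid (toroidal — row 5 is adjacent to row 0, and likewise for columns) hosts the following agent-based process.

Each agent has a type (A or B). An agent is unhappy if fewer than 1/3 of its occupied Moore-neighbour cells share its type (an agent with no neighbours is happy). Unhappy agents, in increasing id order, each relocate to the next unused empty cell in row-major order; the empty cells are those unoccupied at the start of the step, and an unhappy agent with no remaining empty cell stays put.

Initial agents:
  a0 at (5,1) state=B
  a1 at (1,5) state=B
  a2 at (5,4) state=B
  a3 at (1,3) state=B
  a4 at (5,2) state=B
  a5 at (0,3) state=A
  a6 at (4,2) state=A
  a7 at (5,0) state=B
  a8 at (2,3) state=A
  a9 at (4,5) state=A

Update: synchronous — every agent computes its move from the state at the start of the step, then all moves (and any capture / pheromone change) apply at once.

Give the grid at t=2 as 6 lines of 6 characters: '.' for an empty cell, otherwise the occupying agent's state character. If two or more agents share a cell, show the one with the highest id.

t=1: a0@(5,1):B a1@(1,5):B a2@(0,0):B a3@(0,1):B a4@(5,2):B a5@(0,2):A a6@(0,4):A a7@(5,0):B a8@(0,5):A a9@(1,0):A
t=2: a0@(5,1):B a1@(0,3):B a2@(0,0):B a3@(0,1):B a4@(5,2):B a5@(1,1):A a6@(0,4):A a7@(5,0):B a8@(0,5):A a9@(1,2):A

BB.BAA
.AA...
......
......
......
BBB...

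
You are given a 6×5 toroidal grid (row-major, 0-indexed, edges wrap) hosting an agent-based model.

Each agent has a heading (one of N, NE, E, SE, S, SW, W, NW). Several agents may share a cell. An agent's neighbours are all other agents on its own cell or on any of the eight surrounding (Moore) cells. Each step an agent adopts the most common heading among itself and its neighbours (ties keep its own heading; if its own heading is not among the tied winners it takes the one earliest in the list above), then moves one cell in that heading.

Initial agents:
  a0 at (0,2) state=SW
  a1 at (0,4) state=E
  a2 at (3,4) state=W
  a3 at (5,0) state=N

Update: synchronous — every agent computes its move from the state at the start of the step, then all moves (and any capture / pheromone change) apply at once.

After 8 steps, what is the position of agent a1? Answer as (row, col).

(0, 2)

t=1: a0@(1,1):SW a1@(0,0):E a2@(3,3):W a3@(4,0):N
t=2: a0@(2,0):SW a1@(0,1):E a2@(3,2):W a3@(3,0):N
t=3: a0@(3,4):SW a1@(0,2):E a2@(3,1):W a3@(2,0):N
t=4: a0@(4,3):SW a1@(0,3):E a2@(3,0):W a3@(1,0):N
t=5: a0@(5,2):SW a1@(0,4):E a2@(3,4):W a3@(0,0):N
t=6: a0@(0,1):SW a1@(0,0):E a2@(3,3):W a3@(5,0):N
t=7: a0@(1,0):SW a1@(0,1):E a2@(3,2):W a3@(4,0):N
t=8: a0@(2,4):SW a1@(0,2):E a2@(3,1):W a3@(3,0):N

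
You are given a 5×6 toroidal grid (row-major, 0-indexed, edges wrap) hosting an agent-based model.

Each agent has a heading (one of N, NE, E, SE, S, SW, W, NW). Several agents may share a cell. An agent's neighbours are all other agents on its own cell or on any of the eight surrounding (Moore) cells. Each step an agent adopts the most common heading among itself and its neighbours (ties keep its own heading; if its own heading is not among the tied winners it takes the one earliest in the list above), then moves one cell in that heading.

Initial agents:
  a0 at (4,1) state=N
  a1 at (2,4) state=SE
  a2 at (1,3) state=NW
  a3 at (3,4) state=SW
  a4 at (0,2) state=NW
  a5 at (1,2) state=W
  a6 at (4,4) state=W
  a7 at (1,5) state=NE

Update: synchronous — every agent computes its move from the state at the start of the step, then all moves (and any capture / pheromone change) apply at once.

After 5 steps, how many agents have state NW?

t=1: a0@(3,1):N a1@(3,5):SE a2@(0,2):NW a3@(4,3):SW a4@(4,1):NW a5@(0,1):NW a6@(4,3):W a7@(0,0):NE
t=2: a0@(2,1):N a1@(4,0):SE a2@(4,1):NW a3@(0,2):SW a4@(3,0):NW a5@(4,0):NW a6@(4,2):W a7@(4,5):NW
t=3: a0@(1,1):N a1@(3,5):NW a2@(3,0):NW a3@(1,1):SW a4@(2,5):NW a5@(3,5):NW a6@(4,1):W a7@(3,4):NW
t=4: a0@(0,1):N a1@(2,4):NW a2@(2,5):NW a3@(2,0):SW a4@(1,4):NW a5@(2,4):NW a6@(4,0):W a7@(2,3):NW
t=5: a0@(4,1):N a1@(1,3):NW a2@(1,4):NW a3@(3,5):SW a4@(0,3):NW a5@(1,3):NW a6@(4,5):W a7@(1,2):NW

5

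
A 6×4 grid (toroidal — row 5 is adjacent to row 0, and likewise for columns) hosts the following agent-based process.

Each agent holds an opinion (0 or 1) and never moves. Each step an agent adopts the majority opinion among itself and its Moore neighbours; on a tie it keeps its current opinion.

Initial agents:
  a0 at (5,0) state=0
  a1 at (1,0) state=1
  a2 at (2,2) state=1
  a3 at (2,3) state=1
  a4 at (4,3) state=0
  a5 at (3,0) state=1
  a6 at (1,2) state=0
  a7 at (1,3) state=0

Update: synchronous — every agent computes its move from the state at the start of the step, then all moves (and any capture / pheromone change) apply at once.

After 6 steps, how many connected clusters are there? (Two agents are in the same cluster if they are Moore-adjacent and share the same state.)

2

t=1: a0@(5,0):0 a1@(1,0):1 a2@(2,2):1 a3@(2,3):1 a4@(4,3):0 a5@(3,0):1 a6@(1,2):0 a7@(1,3):1
t=2: a0@(5,0):0 a1@(1,0):1 a2@(2,2):1 a3@(2,3):1 a4@(4,3):0 a5@(3,0):1 a6@(1,2):1 a7@(1,3):1
t=3: (unchanged — steady state)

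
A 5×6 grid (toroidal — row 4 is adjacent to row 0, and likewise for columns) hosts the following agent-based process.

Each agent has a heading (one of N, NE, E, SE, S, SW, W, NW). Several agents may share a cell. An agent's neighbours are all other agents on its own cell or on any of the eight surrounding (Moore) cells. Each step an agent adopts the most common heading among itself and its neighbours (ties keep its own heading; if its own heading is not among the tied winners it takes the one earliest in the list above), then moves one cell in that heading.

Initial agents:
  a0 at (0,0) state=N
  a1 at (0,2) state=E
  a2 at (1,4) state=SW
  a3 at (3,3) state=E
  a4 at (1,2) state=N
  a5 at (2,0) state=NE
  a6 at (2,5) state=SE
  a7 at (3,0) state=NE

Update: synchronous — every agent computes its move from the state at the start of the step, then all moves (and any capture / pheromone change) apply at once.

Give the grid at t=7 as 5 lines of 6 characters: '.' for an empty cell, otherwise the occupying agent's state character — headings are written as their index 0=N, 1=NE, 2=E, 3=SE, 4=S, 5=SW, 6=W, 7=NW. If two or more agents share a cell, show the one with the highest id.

11.2..
.1....
......
.1..2.
.1....

t=1: a0@(4,0):N a1@(0,3):E a2@(2,3):SW a3@(3,4):E a4@(0,2):N a5@(1,1):NE a6@(1,0):NE a7@(2,1):NE
t=2: a0@(3,0):N a1@(0,4):E a2@(3,2):SW a3@(3,5):E a4@(4,2):N a5@(0,2):NE a6@(0,1):NE a7@(1,2):NE
t=3: a0@(2,0):N a1@(0,5):E a2@(4,1):SW a3@(3,0):E a4@(3,3):NE a5@(4,3):NE a6@(4,2):NE a7@(0,3):NE
t=4: a0@(1,0):N a1@(0,0):E a2@(0,0):SW a3@(3,1):E a4@(2,4):NE a5@(3,4):NE a6@(3,3):NE a7@(4,4):NE
t=5: a0@(0,0):N a1@(0,1):E a2@(1,5):SW a3@(3,2):E a4@(1,5):NE a5@(2,5):NE a6@(2,4):NE a7@(3,5):NE
t=6: a0@(4,0):N a1@(0,2):E a2@(0,0):NE a3@(3,3):E a4@(0,0):NE a5@(1,0):NE a6@(1,5):NE a7@(2,0):NE
t=7: a0@(3,1):NE a1@(0,3):E a2@(4,1):NE a3@(3,4):E a4@(4,1):NE a5@(0,1):NE a6@(0,0):NE a7@(1,1):NE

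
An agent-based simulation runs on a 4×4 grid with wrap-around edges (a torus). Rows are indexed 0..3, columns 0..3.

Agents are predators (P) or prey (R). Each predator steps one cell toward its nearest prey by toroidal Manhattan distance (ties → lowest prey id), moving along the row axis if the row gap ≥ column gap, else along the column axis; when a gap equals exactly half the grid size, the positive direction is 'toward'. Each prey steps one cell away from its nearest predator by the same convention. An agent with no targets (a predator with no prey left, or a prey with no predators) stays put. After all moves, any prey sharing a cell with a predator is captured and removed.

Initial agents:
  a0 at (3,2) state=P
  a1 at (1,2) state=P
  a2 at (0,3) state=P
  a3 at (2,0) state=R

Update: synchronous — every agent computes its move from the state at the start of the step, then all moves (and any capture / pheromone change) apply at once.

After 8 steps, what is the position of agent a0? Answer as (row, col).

t=1: a0@(3,3):P a1@(1,3):P a2@(1,3):P a3@(2,3):R
t=2: a0@(2,3):P a1@(2,3):P a2@(2,3):P a3@(1,3):R
t=3: a0@(1,3):P a1@(1,3):P a2@(1,3):P a3@(0,3):R
t=4: a0@(0,3):P a1@(0,3):P a2@(0,3):P a3@(3,3):R
t=5: a0@(3,3):P a1@(3,3):P a2@(3,3):P a3@(2,3):R
t=6: a0@(2,3):P a1@(2,3):P a2@(2,3):P a3@(1,3):R
t=7: a0@(1,3):P a1@(1,3):P a2@(1,3):P a3@(0,3):R
t=8: a0@(0,3):P a1@(0,3):P a2@(0,3):P a3@(3,3):R

(0, 3)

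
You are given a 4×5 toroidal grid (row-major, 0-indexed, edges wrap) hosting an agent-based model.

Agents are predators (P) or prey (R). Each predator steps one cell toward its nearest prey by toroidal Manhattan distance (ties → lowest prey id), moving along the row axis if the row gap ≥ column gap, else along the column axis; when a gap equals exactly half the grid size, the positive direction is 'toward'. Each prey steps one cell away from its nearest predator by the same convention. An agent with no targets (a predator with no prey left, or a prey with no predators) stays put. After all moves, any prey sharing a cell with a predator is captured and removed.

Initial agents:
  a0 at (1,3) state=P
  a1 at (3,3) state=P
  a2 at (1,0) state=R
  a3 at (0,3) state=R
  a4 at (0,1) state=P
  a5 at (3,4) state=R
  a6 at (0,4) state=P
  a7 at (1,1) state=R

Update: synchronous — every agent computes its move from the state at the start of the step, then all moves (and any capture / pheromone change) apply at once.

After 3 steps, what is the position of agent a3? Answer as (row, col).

(1, 3)

t=1: a0@(0,3):P a1@(0,3):P a3@(3,3):R a4@(1,1):P a5@(3,0):R a6@(0,3):P a7@(2,1):R
t=2: a0@(3,3):P a1@(3,3):P a3@(2,3):R a4@(2,1):P a5@(3,1):R a6@(3,3):P a7@(3,1):R
t=3: a0@(2,3):P a1@(2,3):P a3@(1,3):R a4@(3,1):P a5@(0,1):R a6@(2,3):P a7@(0,1):R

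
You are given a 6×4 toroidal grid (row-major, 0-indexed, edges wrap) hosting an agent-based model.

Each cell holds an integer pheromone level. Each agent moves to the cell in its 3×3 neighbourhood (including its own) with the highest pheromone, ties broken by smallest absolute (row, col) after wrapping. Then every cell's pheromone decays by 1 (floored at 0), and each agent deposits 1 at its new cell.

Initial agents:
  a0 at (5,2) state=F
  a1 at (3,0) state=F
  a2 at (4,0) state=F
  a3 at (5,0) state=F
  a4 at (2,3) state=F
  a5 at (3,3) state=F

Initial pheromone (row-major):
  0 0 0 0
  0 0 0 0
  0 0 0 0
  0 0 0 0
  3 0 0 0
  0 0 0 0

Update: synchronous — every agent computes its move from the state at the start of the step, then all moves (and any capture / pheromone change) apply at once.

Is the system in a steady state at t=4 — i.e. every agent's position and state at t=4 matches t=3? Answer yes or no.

yes

t=1: a0@(0,1) a1@(4,0) a2@(4,0) a3@(4,0) a4@(1,0) a5@(4,0) | pheromone: 0 1 0 0 / 1 0 0 0 / 0 0 0 0 / 0 0 0 0 / 6 0 0 0 / 0 0 0 0
t=2: a0@(0,1) a1@(4,0) a2@(4,0) a3@(4,0) a4@(0,1) a5@(4,0) | pheromone: 0 2 0 0 / 0 0 0 0 / 0 0 0 0 / 0 0 0 0 / 9 0 0 0 / 0 0 0 0
t=3: a0@(0,1) a1@(4,0) a2@(4,0) a3@(4,0) a4@(0,1) a5@(4,0) | pheromone: 0 3 0 0 / 0 0 0 0 / 0 0 0 0 / 0 0 0 0 / 12 0 0 0 / 0 0 0 0
t=4: a0@(0,1) a1@(4,0) a2@(4,0) a3@(4,0) a4@(0,1) a5@(4,0) | pheromone: 0 4 0 0 / 0 0 0 0 / 0 0 0 0 / 0 0 0 0 / 15 0 0 0 / 0 0 0 0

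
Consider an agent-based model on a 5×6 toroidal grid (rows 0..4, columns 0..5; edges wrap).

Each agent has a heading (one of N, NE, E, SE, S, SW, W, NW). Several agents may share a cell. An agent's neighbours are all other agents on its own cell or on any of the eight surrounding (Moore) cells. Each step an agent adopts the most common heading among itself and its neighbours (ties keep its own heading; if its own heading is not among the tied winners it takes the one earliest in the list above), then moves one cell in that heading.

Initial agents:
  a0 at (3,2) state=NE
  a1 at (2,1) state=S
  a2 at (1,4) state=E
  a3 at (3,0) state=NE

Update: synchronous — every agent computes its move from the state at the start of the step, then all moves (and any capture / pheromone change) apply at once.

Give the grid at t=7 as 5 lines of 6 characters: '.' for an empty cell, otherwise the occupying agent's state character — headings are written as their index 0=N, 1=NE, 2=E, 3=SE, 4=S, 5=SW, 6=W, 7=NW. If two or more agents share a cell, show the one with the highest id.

t=1: a0@(2,3):NE a1@(1,2):NE a2@(1,5):E a3@(2,1):NE
t=2: a0@(1,4):NE a1@(0,3):NE a2@(1,0):E a3@(1,2):NE
t=3: a0@(0,5):NE a1@(4,4):NE a2@(1,1):E a3@(0,3):NE
t=4: a0@(4,0):NE a1@(3,5):NE a2@(1,2):E a3@(4,4):NE
t=5: a0@(3,1):NE a1@(2,0):NE a2@(1,3):E a3@(3,5):NE
t=6: a0@(2,2):NE a1@(1,1):NE a2@(1,4):E a3@(2,0):NE
t=7: a0@(1,3):NE a1@(0,2):NE a2@(1,5):E a3@(1,1):NE

..1...
.1.1.2
......
......
......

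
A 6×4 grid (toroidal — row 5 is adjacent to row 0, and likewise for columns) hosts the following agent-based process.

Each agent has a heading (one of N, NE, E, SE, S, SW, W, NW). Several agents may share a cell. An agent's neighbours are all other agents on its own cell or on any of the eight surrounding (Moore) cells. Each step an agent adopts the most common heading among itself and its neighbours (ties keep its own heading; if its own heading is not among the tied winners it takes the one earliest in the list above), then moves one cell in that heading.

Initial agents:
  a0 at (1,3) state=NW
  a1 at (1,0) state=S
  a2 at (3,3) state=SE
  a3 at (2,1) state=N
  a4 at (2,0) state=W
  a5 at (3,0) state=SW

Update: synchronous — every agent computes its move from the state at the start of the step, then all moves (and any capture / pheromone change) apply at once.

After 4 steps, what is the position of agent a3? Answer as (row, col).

(4, 1)

t=1: a0@(0,2):NW a1@(2,0):S a2@(4,0):SE a3@(1,1):N a4@(2,3):W a5@(4,3):SW
t=2: a0@(5,1):NW a1@(3,0):S a2@(5,1):SE a3@(0,1):N a4@(2,2):W a5@(5,2):SW
t=3: a0@(4,0):NW a1@(4,0):S a2@(0,2):SE a3@(5,1):N a4@(2,1):W a5@(0,1):SW
t=4: a0@(3,3):NW a1@(5,0):S a2@(1,3):SE a3@(4,1):N a4@(2,0):W a5@(1,0):SW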